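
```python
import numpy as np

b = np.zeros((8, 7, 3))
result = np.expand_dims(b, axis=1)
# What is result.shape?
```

(8, 1, 7, 3)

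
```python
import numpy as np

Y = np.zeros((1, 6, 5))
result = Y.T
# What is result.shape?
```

(5, 6, 1)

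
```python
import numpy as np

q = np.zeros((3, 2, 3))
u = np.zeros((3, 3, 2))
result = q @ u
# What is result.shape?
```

(3, 2, 2)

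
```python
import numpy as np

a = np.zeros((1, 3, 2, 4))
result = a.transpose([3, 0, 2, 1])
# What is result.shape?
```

(4, 1, 2, 3)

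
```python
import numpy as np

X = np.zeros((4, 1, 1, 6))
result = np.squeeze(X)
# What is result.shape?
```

(4, 6)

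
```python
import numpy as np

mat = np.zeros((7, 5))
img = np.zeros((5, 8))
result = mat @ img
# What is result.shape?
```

(7, 8)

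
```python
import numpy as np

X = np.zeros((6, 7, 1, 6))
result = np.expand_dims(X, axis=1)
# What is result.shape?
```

(6, 1, 7, 1, 6)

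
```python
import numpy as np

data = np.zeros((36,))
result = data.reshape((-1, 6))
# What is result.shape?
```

(6, 6)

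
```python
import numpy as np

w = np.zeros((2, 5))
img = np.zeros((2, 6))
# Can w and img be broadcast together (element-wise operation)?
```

No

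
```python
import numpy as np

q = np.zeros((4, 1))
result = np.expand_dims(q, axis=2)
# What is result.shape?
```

(4, 1, 1)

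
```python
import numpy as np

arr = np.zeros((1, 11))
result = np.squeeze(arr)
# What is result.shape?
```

(11,)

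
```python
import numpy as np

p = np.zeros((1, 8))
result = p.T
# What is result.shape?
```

(8, 1)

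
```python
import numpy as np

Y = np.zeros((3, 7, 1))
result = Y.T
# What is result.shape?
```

(1, 7, 3)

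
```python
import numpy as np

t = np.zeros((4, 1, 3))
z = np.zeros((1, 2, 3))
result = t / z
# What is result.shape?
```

(4, 2, 3)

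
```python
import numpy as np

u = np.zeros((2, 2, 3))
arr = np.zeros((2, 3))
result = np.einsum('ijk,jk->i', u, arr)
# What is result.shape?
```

(2,)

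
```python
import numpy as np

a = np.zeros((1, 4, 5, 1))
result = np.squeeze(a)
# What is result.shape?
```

(4, 5)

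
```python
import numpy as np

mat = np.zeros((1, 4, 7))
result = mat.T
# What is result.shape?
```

(7, 4, 1)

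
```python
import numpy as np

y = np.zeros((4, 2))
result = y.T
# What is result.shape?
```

(2, 4)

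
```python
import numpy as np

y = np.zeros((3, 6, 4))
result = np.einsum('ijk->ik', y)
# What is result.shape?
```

(3, 4)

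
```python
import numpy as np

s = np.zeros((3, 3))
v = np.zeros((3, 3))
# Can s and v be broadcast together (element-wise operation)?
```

Yes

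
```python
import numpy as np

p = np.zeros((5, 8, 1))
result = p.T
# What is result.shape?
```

(1, 8, 5)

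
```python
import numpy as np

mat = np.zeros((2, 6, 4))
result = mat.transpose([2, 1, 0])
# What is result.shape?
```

(4, 6, 2)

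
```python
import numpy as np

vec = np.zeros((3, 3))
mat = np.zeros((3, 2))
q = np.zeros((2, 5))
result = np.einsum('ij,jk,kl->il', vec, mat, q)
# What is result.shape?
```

(3, 5)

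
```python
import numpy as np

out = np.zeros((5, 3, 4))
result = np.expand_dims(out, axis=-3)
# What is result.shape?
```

(5, 1, 3, 4)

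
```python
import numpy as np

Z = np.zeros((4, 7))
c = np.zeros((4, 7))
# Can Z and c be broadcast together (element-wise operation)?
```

Yes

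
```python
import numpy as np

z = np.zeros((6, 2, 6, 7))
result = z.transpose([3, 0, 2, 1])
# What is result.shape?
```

(7, 6, 6, 2)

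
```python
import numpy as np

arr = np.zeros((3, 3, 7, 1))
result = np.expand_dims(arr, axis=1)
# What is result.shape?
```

(3, 1, 3, 7, 1)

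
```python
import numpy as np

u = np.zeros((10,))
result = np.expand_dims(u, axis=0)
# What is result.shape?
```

(1, 10)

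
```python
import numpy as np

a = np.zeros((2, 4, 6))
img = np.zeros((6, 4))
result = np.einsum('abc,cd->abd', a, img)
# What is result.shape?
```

(2, 4, 4)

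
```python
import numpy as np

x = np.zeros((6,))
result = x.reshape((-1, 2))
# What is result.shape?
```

(3, 2)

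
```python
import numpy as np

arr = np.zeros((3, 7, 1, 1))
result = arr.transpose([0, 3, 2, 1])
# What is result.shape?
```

(3, 1, 1, 7)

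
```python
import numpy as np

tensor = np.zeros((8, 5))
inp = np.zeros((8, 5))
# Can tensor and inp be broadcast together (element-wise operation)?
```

Yes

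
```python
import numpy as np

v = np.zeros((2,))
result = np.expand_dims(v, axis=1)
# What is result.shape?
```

(2, 1)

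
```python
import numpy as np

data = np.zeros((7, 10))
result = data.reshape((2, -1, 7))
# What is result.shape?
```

(2, 5, 7)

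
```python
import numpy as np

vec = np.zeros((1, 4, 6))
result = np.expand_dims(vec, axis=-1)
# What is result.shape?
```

(1, 4, 6, 1)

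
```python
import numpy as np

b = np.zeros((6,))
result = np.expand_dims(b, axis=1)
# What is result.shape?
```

(6, 1)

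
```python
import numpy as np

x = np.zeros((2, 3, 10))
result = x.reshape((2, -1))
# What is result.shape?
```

(2, 30)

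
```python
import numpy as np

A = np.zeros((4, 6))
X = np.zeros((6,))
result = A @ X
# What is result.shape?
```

(4,)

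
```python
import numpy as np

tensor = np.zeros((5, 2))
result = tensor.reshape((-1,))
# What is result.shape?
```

(10,)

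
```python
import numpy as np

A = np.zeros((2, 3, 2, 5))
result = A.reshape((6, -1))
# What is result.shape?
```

(6, 10)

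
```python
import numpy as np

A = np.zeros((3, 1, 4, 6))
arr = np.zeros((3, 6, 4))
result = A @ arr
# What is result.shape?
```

(3, 3, 4, 4)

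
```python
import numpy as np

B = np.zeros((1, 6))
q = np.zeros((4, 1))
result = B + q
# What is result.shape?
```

(4, 6)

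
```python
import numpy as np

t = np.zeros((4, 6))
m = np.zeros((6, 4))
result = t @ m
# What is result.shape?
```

(4, 4)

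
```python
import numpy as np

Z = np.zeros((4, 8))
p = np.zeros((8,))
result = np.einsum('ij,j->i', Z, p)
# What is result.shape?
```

(4,)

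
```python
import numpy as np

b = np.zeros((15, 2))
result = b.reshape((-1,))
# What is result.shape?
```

(30,)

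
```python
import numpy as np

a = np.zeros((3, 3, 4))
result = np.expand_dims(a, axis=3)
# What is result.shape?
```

(3, 3, 4, 1)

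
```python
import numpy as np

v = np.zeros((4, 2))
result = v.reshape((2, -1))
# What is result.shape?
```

(2, 4)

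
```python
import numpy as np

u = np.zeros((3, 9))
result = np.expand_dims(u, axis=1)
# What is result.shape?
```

(3, 1, 9)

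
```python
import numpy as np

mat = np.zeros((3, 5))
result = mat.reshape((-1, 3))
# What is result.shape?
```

(5, 3)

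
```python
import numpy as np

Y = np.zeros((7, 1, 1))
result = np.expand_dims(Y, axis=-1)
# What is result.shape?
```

(7, 1, 1, 1)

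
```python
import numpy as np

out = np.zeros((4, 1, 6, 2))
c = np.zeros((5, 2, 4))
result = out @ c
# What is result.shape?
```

(4, 5, 6, 4)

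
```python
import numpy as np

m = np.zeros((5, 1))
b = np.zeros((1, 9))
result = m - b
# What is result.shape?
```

(5, 9)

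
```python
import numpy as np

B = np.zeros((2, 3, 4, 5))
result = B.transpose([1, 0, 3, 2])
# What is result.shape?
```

(3, 2, 5, 4)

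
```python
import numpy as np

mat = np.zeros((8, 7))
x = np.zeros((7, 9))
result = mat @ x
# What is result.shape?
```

(8, 9)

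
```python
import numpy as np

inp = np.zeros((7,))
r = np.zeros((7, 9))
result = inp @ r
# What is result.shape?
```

(9,)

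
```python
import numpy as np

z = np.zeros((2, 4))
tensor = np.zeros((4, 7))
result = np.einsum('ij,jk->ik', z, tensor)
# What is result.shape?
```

(2, 7)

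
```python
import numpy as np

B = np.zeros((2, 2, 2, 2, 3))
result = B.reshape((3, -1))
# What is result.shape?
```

(3, 16)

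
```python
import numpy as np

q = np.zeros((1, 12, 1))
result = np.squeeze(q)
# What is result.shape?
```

(12,)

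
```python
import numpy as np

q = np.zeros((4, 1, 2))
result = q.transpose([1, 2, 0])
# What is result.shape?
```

(1, 2, 4)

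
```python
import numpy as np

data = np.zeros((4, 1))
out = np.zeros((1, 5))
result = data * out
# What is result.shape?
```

(4, 5)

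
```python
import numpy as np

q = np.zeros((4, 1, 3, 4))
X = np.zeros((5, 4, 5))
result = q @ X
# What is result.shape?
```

(4, 5, 3, 5)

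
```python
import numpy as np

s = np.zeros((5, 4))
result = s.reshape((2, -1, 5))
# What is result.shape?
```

(2, 2, 5)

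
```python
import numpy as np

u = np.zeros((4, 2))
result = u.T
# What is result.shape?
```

(2, 4)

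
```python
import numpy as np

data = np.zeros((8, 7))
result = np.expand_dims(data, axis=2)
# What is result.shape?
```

(8, 7, 1)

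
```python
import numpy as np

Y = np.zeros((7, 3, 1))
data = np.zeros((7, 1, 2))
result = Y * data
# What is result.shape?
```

(7, 3, 2)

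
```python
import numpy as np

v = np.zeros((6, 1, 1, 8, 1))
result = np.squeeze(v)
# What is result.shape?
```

(6, 8)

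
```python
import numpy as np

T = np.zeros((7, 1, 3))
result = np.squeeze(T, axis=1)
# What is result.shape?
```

(7, 3)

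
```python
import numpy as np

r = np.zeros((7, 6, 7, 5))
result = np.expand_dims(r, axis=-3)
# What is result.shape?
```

(7, 6, 1, 7, 5)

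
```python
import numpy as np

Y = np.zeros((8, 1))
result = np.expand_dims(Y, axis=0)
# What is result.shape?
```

(1, 8, 1)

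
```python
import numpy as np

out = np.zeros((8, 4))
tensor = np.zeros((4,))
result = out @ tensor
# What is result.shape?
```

(8,)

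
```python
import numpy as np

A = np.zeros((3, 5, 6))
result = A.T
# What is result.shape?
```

(6, 5, 3)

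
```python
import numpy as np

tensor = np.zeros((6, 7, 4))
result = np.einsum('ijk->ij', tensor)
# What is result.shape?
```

(6, 7)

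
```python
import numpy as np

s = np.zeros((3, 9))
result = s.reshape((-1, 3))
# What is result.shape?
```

(9, 3)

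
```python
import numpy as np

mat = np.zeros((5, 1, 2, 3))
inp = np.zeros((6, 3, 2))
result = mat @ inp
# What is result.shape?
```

(5, 6, 2, 2)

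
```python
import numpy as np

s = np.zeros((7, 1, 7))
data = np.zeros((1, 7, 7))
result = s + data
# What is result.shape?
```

(7, 7, 7)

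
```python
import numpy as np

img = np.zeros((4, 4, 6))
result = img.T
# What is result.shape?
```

(6, 4, 4)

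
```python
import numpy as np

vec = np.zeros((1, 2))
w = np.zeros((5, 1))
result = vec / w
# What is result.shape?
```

(5, 2)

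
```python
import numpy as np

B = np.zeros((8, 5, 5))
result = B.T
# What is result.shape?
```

(5, 5, 8)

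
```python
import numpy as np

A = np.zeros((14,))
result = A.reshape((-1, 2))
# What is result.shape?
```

(7, 2)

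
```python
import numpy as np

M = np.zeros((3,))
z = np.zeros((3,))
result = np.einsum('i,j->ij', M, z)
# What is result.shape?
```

(3, 3)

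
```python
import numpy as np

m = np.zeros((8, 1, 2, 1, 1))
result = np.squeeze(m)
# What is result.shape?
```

(8, 2)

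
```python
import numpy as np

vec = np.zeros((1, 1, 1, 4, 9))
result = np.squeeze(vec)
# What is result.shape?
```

(4, 9)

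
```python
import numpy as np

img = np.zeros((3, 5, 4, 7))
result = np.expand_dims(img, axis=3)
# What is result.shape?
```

(3, 5, 4, 1, 7)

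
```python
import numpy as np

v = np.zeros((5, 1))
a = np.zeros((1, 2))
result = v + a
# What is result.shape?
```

(5, 2)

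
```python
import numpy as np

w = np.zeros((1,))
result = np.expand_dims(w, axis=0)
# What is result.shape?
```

(1, 1)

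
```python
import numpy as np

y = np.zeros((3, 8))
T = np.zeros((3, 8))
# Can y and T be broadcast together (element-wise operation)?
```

Yes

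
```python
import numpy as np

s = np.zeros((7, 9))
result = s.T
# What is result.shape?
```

(9, 7)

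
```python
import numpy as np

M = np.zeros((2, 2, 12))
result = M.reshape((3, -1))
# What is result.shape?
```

(3, 16)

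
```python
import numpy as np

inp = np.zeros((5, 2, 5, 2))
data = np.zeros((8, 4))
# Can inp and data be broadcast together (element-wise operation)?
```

No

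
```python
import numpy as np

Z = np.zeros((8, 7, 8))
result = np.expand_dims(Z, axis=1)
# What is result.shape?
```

(8, 1, 7, 8)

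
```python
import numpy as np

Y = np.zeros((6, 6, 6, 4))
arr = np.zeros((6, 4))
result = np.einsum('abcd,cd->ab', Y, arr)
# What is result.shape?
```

(6, 6)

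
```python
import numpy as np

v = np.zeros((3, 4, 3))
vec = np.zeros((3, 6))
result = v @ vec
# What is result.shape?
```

(3, 4, 6)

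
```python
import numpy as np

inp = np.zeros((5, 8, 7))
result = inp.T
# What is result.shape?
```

(7, 8, 5)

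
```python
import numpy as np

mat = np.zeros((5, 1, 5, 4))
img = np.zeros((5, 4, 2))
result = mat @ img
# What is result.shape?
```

(5, 5, 5, 2)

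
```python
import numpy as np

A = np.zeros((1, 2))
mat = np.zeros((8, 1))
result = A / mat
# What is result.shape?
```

(8, 2)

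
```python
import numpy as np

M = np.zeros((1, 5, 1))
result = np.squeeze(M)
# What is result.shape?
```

(5,)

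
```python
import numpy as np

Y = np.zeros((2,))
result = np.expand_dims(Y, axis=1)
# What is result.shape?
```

(2, 1)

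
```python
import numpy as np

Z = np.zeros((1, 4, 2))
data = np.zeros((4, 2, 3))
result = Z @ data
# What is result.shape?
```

(4, 4, 3)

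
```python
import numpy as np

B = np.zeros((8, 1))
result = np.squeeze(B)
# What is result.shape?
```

(8,)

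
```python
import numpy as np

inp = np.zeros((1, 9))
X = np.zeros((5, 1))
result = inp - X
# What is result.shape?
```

(5, 9)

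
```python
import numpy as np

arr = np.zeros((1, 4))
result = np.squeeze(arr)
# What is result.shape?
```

(4,)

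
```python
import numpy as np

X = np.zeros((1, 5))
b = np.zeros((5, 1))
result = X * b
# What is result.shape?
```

(5, 5)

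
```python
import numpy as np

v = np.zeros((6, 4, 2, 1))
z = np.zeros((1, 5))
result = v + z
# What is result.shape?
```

(6, 4, 2, 5)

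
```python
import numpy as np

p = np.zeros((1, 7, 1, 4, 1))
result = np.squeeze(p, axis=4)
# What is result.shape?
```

(1, 7, 1, 4)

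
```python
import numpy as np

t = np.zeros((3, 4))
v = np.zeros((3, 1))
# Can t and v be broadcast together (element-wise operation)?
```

Yes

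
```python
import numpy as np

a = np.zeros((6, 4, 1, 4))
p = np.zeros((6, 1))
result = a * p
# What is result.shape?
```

(6, 4, 6, 4)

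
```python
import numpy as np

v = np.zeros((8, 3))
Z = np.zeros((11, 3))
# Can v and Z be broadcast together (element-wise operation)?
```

No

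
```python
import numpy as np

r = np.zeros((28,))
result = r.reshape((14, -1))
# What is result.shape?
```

(14, 2)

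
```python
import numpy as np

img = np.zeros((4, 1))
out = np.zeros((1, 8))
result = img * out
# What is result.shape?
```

(4, 8)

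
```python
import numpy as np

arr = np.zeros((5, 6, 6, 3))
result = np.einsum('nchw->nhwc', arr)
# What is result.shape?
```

(5, 6, 3, 6)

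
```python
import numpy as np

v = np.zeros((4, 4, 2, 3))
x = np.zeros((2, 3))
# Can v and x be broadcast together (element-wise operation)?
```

Yes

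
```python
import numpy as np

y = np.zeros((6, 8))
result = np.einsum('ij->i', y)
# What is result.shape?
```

(6,)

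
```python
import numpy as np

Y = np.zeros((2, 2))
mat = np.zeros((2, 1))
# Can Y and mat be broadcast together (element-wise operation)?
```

Yes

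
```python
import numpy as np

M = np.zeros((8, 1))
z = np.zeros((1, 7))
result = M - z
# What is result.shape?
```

(8, 7)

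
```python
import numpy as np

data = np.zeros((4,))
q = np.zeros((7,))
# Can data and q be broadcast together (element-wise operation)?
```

No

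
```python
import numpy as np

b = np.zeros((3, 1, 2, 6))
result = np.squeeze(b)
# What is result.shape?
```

(3, 2, 6)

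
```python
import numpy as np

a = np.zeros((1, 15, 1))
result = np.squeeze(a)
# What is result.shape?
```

(15,)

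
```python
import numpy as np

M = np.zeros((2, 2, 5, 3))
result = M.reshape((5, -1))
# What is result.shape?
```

(5, 12)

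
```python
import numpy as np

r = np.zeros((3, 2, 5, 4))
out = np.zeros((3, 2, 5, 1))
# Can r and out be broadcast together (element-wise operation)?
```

Yes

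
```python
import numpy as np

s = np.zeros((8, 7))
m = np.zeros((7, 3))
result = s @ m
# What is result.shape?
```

(8, 3)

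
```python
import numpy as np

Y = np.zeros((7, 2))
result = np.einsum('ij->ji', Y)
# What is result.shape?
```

(2, 7)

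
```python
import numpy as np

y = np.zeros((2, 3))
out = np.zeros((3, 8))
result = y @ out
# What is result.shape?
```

(2, 8)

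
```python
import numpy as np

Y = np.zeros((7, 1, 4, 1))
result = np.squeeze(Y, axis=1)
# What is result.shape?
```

(7, 4, 1)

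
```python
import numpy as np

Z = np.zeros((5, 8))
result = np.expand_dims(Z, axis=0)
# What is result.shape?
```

(1, 5, 8)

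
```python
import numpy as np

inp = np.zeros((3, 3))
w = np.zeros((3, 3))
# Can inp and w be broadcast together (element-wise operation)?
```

Yes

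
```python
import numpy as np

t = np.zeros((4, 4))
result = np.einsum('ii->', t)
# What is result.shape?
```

()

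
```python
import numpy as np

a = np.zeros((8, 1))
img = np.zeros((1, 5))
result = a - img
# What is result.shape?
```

(8, 5)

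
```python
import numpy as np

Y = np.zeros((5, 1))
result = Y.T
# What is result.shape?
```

(1, 5)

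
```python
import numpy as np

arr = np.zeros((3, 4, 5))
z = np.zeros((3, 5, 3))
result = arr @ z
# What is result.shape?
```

(3, 4, 3)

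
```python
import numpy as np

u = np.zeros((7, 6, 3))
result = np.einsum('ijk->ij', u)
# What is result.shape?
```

(7, 6)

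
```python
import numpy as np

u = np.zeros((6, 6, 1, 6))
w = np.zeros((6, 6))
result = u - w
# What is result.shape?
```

(6, 6, 6, 6)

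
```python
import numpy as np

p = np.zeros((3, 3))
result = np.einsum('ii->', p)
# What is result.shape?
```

()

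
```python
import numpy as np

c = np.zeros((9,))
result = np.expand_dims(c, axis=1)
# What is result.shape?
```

(9, 1)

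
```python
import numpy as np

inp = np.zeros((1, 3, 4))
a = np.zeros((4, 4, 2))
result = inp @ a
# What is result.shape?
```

(4, 3, 2)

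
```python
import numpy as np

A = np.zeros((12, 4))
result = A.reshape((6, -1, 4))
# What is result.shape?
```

(6, 2, 4)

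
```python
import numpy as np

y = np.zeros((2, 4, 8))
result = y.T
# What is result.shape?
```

(8, 4, 2)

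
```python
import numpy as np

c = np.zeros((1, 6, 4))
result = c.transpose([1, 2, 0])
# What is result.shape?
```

(6, 4, 1)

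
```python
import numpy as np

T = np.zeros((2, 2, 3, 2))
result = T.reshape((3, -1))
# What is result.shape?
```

(3, 8)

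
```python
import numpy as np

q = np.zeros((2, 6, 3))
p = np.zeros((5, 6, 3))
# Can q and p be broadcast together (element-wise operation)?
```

No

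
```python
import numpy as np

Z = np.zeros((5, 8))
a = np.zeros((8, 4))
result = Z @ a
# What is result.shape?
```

(5, 4)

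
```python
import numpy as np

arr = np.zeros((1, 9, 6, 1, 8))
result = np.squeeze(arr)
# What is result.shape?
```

(9, 6, 8)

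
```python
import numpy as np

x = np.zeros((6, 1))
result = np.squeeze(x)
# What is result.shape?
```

(6,)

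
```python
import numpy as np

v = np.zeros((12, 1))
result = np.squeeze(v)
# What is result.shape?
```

(12,)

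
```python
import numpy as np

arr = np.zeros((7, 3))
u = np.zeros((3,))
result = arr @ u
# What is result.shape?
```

(7,)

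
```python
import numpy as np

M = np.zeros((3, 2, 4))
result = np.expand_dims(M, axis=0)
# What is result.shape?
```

(1, 3, 2, 4)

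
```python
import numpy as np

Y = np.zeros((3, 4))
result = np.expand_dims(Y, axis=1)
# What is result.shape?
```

(3, 1, 4)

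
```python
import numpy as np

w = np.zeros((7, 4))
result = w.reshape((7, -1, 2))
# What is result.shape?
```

(7, 2, 2)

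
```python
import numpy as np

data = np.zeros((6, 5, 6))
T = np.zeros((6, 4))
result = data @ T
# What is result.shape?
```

(6, 5, 4)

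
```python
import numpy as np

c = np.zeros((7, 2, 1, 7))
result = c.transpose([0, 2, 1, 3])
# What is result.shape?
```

(7, 1, 2, 7)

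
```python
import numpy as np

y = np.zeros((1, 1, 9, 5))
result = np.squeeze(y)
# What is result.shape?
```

(9, 5)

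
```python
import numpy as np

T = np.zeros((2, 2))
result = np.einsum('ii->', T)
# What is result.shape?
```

()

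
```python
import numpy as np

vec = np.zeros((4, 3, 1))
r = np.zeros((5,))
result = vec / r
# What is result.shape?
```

(4, 3, 5)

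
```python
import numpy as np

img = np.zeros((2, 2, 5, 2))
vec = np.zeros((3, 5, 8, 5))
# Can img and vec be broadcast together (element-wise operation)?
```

No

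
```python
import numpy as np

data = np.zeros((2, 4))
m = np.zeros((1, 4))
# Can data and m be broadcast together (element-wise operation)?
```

Yes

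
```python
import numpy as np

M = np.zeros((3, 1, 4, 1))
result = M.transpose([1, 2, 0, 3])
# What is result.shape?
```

(1, 4, 3, 1)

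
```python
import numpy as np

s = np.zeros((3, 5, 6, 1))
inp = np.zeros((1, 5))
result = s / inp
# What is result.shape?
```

(3, 5, 6, 5)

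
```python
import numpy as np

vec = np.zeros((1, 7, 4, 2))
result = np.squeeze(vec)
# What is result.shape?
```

(7, 4, 2)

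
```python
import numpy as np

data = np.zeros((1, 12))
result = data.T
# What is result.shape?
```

(12, 1)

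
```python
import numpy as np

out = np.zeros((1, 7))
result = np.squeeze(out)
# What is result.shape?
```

(7,)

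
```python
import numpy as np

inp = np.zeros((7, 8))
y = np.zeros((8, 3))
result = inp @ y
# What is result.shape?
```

(7, 3)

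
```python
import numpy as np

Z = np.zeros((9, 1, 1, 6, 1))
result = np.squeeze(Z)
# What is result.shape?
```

(9, 6)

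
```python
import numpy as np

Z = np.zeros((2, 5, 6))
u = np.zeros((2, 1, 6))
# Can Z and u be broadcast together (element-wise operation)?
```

Yes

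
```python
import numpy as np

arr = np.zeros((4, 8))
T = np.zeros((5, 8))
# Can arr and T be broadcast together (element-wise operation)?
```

No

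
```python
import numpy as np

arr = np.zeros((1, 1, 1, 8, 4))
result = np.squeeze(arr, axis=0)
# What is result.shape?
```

(1, 1, 8, 4)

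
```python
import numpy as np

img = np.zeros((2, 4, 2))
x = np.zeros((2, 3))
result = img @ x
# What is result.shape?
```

(2, 4, 3)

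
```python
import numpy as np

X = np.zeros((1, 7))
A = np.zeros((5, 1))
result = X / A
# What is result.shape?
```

(5, 7)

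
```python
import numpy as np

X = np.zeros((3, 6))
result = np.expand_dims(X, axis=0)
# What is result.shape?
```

(1, 3, 6)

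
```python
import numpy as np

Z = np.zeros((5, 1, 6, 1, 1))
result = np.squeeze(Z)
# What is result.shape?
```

(5, 6)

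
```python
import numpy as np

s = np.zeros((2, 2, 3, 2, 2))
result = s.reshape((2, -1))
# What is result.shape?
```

(2, 24)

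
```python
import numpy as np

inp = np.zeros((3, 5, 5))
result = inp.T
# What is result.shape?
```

(5, 5, 3)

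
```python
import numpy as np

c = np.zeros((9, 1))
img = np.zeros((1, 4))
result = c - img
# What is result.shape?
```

(9, 4)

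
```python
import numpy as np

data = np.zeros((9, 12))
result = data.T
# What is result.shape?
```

(12, 9)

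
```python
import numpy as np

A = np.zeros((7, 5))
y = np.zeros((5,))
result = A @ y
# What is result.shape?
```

(7,)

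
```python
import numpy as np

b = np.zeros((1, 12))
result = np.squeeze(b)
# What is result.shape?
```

(12,)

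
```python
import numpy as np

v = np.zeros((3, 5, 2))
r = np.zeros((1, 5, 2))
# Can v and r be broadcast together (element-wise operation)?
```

Yes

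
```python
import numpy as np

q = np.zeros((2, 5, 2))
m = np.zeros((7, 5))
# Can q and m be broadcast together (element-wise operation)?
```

No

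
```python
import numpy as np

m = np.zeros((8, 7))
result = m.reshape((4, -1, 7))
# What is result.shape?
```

(4, 2, 7)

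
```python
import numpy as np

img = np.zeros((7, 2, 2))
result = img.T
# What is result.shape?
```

(2, 2, 7)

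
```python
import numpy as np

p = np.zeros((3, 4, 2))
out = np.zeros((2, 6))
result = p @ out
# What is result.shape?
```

(3, 4, 6)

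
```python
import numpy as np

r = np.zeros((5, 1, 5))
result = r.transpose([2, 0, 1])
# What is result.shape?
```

(5, 5, 1)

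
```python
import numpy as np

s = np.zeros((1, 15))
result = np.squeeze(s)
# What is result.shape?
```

(15,)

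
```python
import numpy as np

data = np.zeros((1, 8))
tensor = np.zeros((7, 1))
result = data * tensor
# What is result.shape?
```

(7, 8)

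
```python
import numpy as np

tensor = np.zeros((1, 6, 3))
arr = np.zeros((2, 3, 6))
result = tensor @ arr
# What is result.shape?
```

(2, 6, 6)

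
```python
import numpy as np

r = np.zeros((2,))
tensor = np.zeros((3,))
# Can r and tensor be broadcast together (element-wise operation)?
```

No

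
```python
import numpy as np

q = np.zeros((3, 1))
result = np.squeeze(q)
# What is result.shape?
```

(3,)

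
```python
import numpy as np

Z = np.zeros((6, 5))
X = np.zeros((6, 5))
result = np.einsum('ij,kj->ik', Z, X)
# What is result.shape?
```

(6, 6)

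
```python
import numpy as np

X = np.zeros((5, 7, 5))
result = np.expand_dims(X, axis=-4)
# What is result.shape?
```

(1, 5, 7, 5)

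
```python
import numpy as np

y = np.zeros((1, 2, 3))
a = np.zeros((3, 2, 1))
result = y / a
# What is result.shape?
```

(3, 2, 3)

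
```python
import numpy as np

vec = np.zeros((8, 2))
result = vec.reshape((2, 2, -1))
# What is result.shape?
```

(2, 2, 4)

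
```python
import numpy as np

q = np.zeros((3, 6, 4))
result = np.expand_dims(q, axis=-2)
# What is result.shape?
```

(3, 6, 1, 4)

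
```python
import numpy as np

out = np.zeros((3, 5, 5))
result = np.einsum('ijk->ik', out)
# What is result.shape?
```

(3, 5)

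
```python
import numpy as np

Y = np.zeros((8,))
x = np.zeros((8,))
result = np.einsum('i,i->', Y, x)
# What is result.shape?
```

()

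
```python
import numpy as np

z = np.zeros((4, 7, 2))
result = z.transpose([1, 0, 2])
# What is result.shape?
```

(7, 4, 2)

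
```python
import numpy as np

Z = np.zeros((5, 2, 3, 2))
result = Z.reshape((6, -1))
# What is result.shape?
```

(6, 10)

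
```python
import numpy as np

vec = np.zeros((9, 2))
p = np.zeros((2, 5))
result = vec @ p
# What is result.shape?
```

(9, 5)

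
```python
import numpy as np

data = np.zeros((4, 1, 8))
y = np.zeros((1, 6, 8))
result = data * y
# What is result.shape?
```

(4, 6, 8)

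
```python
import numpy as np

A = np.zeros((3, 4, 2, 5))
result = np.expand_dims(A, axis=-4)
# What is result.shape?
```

(3, 1, 4, 2, 5)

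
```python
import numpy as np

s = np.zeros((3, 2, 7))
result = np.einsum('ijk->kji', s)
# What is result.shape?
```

(7, 2, 3)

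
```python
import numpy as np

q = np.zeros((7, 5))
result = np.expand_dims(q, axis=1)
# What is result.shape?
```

(7, 1, 5)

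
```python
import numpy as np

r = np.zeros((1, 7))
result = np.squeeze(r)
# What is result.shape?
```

(7,)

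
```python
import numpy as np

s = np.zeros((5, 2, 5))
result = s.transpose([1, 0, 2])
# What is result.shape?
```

(2, 5, 5)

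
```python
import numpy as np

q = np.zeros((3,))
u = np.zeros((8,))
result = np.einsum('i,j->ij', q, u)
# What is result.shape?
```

(3, 8)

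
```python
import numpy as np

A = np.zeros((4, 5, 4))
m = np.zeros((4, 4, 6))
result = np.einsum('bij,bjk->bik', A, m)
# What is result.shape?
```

(4, 5, 6)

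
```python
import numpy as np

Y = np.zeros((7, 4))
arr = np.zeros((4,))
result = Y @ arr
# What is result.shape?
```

(7,)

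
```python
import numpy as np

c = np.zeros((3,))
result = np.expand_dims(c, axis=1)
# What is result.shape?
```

(3, 1)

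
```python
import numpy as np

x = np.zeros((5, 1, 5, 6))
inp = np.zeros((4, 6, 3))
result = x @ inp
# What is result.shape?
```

(5, 4, 5, 3)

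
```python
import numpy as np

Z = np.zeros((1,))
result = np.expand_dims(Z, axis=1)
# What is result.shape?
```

(1, 1)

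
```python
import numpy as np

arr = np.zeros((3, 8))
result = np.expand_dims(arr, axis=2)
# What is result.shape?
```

(3, 8, 1)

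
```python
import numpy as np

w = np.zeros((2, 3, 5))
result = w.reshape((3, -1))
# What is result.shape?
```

(3, 10)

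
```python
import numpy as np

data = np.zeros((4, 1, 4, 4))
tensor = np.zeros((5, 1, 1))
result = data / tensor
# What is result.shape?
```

(4, 5, 4, 4)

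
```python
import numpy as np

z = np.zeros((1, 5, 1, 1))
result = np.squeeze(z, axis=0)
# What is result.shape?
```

(5, 1, 1)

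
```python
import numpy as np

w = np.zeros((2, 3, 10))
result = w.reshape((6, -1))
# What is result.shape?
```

(6, 10)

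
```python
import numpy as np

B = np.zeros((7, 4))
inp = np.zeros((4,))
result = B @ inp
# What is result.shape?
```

(7,)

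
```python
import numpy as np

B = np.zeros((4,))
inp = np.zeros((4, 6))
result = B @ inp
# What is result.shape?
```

(6,)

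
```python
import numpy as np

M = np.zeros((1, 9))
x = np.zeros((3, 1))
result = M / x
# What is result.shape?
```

(3, 9)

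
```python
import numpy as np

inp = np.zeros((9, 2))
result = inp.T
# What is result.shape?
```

(2, 9)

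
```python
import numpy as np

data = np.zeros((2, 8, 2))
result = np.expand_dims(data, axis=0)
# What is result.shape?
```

(1, 2, 8, 2)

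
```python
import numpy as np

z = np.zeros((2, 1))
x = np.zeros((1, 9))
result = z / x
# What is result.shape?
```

(2, 9)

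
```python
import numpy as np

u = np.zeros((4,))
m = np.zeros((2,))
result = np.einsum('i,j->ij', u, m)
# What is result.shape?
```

(4, 2)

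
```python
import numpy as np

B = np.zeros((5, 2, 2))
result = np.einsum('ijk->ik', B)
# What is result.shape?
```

(5, 2)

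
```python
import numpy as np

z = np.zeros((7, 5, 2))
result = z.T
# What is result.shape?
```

(2, 5, 7)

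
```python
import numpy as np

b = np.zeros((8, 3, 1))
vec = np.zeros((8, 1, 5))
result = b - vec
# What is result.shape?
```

(8, 3, 5)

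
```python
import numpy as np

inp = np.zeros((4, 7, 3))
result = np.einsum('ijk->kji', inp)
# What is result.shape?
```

(3, 7, 4)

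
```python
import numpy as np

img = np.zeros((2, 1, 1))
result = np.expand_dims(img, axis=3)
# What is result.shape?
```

(2, 1, 1, 1)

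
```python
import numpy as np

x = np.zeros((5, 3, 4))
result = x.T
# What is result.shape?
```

(4, 3, 5)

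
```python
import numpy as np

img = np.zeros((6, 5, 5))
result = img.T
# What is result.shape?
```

(5, 5, 6)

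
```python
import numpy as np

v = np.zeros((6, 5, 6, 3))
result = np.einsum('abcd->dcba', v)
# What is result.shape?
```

(3, 6, 5, 6)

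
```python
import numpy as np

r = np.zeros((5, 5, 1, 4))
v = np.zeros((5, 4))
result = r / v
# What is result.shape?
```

(5, 5, 5, 4)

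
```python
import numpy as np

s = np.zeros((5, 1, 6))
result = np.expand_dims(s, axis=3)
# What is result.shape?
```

(5, 1, 6, 1)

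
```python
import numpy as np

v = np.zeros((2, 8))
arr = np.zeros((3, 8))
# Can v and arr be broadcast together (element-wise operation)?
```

No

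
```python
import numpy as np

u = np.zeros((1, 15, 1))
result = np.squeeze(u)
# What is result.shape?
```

(15,)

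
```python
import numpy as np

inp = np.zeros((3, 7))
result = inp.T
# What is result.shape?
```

(7, 3)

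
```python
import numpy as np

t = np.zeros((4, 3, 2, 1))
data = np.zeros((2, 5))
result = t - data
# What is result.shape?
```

(4, 3, 2, 5)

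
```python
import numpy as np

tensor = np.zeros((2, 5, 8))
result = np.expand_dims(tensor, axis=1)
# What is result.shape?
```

(2, 1, 5, 8)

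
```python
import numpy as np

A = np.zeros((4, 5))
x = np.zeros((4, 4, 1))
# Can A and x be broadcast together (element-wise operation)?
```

Yes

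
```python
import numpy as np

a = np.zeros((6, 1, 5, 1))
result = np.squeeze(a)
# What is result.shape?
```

(6, 5)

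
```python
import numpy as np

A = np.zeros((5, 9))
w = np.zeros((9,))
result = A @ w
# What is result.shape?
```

(5,)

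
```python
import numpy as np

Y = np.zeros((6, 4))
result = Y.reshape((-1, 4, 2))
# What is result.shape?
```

(3, 4, 2)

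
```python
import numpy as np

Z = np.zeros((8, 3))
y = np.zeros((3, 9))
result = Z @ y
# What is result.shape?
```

(8, 9)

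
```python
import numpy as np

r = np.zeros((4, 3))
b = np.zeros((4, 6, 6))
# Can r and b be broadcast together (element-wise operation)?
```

No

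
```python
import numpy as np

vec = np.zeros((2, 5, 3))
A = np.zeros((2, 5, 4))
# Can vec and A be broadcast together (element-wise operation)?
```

No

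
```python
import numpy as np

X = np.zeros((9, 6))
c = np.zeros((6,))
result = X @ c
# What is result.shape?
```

(9,)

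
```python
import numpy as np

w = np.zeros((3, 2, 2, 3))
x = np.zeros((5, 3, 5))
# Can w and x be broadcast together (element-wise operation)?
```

No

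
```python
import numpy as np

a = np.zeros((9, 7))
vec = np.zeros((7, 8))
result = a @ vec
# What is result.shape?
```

(9, 8)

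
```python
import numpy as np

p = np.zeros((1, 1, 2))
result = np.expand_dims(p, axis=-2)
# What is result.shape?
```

(1, 1, 1, 2)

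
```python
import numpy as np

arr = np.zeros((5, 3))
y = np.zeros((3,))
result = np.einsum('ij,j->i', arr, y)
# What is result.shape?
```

(5,)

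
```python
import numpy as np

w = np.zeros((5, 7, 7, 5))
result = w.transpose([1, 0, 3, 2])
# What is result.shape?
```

(7, 5, 5, 7)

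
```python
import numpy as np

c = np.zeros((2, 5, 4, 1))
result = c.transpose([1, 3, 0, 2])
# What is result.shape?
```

(5, 1, 2, 4)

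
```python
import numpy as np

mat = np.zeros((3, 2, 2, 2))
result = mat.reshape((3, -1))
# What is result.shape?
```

(3, 8)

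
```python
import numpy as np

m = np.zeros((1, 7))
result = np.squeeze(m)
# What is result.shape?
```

(7,)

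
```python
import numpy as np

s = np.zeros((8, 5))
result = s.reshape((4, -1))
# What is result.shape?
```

(4, 10)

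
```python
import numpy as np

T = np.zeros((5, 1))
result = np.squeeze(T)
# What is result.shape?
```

(5,)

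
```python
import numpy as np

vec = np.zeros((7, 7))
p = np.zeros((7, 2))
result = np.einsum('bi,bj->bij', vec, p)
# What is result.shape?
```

(7, 7, 2)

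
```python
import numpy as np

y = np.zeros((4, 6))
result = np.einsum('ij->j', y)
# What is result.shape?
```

(6,)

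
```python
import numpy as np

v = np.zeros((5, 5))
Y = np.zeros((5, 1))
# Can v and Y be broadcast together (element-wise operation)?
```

Yes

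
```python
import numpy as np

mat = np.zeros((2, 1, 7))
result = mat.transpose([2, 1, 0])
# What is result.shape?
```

(7, 1, 2)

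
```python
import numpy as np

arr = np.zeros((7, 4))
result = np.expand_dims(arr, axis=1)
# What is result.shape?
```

(7, 1, 4)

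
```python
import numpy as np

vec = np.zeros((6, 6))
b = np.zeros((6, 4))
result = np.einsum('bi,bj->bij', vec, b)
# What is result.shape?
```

(6, 6, 4)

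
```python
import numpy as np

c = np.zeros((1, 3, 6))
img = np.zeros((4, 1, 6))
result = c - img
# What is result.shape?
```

(4, 3, 6)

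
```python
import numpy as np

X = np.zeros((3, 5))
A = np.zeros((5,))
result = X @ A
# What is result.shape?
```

(3,)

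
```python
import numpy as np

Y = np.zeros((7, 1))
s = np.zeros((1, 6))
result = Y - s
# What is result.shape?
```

(7, 6)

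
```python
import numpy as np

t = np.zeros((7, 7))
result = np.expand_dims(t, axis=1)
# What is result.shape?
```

(7, 1, 7)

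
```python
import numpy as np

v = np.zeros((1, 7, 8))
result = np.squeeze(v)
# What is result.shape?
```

(7, 8)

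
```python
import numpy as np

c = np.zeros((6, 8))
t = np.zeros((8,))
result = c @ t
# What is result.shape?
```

(6,)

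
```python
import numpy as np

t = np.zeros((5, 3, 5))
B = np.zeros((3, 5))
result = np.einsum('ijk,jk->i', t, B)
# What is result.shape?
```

(5,)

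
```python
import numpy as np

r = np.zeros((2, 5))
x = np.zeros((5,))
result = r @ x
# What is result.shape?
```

(2,)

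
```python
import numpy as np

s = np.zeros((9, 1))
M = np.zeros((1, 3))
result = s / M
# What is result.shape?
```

(9, 3)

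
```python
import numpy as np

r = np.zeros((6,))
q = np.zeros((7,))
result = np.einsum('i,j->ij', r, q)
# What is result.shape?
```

(6, 7)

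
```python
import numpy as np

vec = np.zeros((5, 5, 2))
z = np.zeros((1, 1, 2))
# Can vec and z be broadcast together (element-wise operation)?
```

Yes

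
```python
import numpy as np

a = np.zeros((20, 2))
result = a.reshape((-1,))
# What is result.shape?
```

(40,)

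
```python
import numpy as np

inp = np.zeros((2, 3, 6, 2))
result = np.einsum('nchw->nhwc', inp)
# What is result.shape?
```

(2, 6, 2, 3)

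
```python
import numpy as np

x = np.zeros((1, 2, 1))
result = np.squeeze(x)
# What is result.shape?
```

(2,)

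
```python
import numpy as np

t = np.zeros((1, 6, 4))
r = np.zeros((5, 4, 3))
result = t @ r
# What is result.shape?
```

(5, 6, 3)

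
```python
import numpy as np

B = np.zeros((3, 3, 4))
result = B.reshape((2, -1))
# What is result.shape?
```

(2, 18)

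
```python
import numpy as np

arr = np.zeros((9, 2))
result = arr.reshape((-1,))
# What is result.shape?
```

(18,)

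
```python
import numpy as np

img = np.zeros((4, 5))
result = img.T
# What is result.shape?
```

(5, 4)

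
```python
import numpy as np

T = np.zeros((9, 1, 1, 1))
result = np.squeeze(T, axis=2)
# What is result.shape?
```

(9, 1, 1)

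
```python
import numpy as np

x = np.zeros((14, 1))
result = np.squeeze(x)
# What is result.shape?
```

(14,)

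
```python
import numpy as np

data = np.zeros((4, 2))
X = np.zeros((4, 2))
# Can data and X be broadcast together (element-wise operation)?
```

Yes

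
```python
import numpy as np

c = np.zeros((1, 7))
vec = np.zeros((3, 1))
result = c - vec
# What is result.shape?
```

(3, 7)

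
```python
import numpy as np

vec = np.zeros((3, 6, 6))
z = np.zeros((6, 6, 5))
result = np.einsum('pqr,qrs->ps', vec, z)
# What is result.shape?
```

(3, 5)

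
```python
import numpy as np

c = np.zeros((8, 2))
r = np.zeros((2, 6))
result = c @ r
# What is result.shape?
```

(8, 6)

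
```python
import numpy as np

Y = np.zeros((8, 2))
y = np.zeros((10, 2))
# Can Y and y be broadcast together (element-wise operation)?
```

No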